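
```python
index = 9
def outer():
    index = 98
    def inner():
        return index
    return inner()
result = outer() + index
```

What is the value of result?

Step 1: Global index = 9. outer() shadows with index = 98.
Step 2: inner() returns enclosing index = 98. outer() = 98.
Step 3: result = 98 + global index (9) = 107

The answer is 107.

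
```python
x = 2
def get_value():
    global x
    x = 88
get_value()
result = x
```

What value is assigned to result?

Step 1: x = 2 globally.
Step 2: get_value() declares global x and sets it to 88.
Step 3: After get_value(), global x = 88. result = 88

The answer is 88.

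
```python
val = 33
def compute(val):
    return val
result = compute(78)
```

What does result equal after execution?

Step 1: Global val = 33.
Step 2: compute(78) takes parameter val = 78, which shadows the global.
Step 3: result = 78

The answer is 78.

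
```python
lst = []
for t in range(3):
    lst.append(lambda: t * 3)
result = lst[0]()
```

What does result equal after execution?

Step 1: All lambdas reference the same variable t (late binding).
Step 2: After the loop, t = 2. Every lambda returns t * 3.
Step 3: lst[0]() = 2 * 3 = 6

The answer is 6.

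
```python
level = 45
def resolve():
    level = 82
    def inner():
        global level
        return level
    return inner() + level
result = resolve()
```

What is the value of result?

Step 1: Global level = 45. resolve() shadows with local level = 82.
Step 2: inner() uses global keyword, so inner() returns global level = 45.
Step 3: resolve() returns 45 + 82 = 127

The answer is 127.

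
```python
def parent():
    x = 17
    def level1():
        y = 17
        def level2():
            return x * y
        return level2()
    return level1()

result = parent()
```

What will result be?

Step 1: x = 17 in parent. y = 17 in level1.
Step 2: level2() reads x = 17 and y = 17 from enclosing scopes.
Step 3: result = 17 * 17 = 289

The answer is 289.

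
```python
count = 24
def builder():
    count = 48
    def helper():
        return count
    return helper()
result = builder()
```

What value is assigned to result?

Step 1: count = 24 globally, but builder() defines count = 48 locally.
Step 2: helper() looks up count. Not in local scope, so checks enclosing scope (builder) and finds count = 48.
Step 3: result = 48

The answer is 48.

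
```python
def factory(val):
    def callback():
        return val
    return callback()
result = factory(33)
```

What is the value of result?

Step 1: factory(33) binds parameter val = 33.
Step 2: callback() looks up val in enclosing scope and finds the parameter val = 33.
Step 3: result = 33

The answer is 33.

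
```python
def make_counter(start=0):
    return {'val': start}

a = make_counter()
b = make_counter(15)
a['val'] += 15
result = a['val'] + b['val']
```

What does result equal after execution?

Step 1: make_counter() returns a new dict each call (immutable default 0).
Step 2: a = {'val': 0}, b = {'val': 15}.
Step 3: a['val'] += 15 = 15. result = 15 + 15 = 30

The answer is 30.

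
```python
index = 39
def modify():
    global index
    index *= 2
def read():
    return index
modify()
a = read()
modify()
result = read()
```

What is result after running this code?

Step 1: index = 39.
Step 2: First modify(): index = 39 * 2 = 78.
Step 3: Second modify(): index = 78 * 2 = 156.
Step 4: read() returns 156

The answer is 156.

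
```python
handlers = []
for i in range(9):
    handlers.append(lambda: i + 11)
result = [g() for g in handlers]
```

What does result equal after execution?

Step 1: All lambdas capture i by reference. After the loop, i = 8.
Step 2: Each call returns 8 + 11 = 19.
Step 3: result = [19, 19, 19, 19, 19, 19, 19, 19, 19]

The answer is [19, 19, 19, 19, 19, 19, 19, 19, 19].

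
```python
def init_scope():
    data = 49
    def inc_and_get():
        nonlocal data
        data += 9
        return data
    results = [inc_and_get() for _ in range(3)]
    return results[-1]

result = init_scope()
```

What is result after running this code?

Step 1: data = 49.
Step 2: Three calls to inc_and_get(), each adding 9.
Step 3: Last value = 49 + 9 * 3 = 76

The answer is 76.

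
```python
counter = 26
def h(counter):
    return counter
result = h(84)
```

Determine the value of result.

Step 1: Global counter = 26.
Step 2: h(84) takes parameter counter = 84, which shadows the global.
Step 3: result = 84

The answer is 84.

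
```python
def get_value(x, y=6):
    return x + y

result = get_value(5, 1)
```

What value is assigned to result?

Step 1: get_value(5, 1) overrides default y with 1.
Step 2: Returns 5 + 1 = 6.
Step 3: result = 6

The answer is 6.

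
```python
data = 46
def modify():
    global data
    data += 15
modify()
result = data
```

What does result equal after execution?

Step 1: data = 46 globally.
Step 2: modify() modifies global data: data += 15 = 61.
Step 3: result = 61

The answer is 61.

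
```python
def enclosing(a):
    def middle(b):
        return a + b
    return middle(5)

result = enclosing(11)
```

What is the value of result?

Step 1: enclosing(11) passes a = 11.
Step 2: middle(5) has b = 5, reads a = 11 from enclosing.
Step 3: result = 11 + 5 = 16

The answer is 16.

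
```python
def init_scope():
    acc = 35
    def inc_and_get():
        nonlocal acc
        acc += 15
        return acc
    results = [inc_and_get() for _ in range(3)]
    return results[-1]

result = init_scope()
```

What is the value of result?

Step 1: acc = 35.
Step 2: Three calls to inc_and_get(), each adding 15.
Step 3: Last value = 35 + 15 * 3 = 80

The answer is 80.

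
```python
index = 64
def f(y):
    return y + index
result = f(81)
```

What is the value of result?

Step 1: index = 64 is defined globally.
Step 2: f(81) uses parameter y = 81 and looks up index from global scope = 64.
Step 3: result = 81 + 64 = 145

The answer is 145.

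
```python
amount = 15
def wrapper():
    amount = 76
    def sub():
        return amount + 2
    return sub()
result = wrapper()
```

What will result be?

Step 1: wrapper() shadows global amount with amount = 76.
Step 2: sub() finds amount = 76 in enclosing scope, computes 76 + 2 = 78.
Step 3: result = 78

The answer is 78.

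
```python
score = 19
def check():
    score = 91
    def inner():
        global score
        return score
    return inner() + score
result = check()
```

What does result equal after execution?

Step 1: Global score = 19. check() shadows with local score = 91.
Step 2: inner() uses global keyword, so inner() returns global score = 19.
Step 3: check() returns 19 + 91 = 110

The answer is 110.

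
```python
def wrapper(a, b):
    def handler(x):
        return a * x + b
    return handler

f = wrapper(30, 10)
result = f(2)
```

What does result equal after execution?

Step 1: wrapper(30, 10) captures a = 30, b = 10.
Step 2: f(2) computes 30 * 2 + 10 = 70.
Step 3: result = 70

The answer is 70.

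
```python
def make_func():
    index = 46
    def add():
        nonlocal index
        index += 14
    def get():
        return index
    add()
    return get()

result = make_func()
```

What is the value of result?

Step 1: index = 46. add() modifies it via nonlocal, get() reads it.
Step 2: add() makes index = 46 + 14 = 60.
Step 3: get() returns 60. result = 60

The answer is 60.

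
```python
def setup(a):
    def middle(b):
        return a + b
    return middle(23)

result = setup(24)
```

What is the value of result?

Step 1: setup(24) passes a = 24.
Step 2: middle(23) has b = 23, reads a = 24 from enclosing.
Step 3: result = 24 + 23 = 47

The answer is 47.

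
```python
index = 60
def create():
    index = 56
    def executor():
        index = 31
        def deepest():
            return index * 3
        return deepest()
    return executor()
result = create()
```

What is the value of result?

Step 1: deepest() looks up index through LEGB: not local, finds index = 31 in enclosing executor().
Step 2: Returns 31 * 3 = 93.
Step 3: result = 93

The answer is 93.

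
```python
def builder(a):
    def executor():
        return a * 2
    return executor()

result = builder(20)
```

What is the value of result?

Step 1: builder(20) binds parameter a = 20.
Step 2: executor() accesses a = 20 from enclosing scope.
Step 3: result = 20 * 2 = 40

The answer is 40.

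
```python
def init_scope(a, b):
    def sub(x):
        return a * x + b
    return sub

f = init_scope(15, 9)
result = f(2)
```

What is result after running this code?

Step 1: init_scope(15, 9) captures a = 15, b = 9.
Step 2: f(2) computes 15 * 2 + 9 = 39.
Step 3: result = 39

The answer is 39.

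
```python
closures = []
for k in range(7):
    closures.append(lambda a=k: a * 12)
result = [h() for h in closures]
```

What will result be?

Step 1: Default arg a=k captures k at each iteration.
Step 2: closures[k] has a defaulting to k, returns k * 12.
Step 3: result = [0, 12, 24, 36, 48, 60, 72]

The answer is [0, 12, 24, 36, 48, 60, 72].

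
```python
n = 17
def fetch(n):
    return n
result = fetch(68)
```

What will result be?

Step 1: Global n = 17.
Step 2: fetch(68) takes parameter n = 68, which shadows the global.
Step 3: result = 68

The answer is 68.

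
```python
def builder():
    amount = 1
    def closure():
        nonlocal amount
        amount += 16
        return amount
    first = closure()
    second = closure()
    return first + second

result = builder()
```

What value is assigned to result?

Step 1: amount starts at 1.
Step 2: First call: amount = 1 + 16 = 17, returns 17.
Step 3: Second call: amount = 17 + 16 = 33, returns 33.
Step 4: result = 17 + 33 = 50

The answer is 50.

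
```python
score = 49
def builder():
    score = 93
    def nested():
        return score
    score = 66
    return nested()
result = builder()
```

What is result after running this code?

Step 1: builder() sets score = 93, then later score = 66.
Step 2: nested() is called after score is reassigned to 66. Closures capture variables by reference, not by value.
Step 3: result = 66

The answer is 66.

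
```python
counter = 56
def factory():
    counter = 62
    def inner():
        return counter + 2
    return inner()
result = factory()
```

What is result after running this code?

Step 1: factory() shadows global counter with counter = 62.
Step 2: inner() finds counter = 62 in enclosing scope, computes 62 + 2 = 64.
Step 3: result = 64

The answer is 64.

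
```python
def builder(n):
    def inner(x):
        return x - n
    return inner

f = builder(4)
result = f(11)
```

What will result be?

Step 1: builder(4) creates a closure capturing n = 4.
Step 2: f(11) computes 11 - 4 = 7.
Step 3: result = 7

The answer is 7.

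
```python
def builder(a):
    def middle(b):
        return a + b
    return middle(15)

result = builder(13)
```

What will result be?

Step 1: builder(13) passes a = 13.
Step 2: middle(15) has b = 15, reads a = 13 from enclosing.
Step 3: result = 13 + 15 = 28

The answer is 28.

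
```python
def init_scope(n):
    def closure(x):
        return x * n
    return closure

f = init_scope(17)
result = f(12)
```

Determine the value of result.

Step 1: init_scope(17) creates a closure capturing n = 17.
Step 2: f(12) computes 12 * 17 = 204.
Step 3: result = 204

The answer is 204.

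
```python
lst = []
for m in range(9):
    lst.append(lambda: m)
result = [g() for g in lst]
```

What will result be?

Step 1: All 9 lambdas share the same variable m.
Step 2: After the loop, m = 8.
Step 3: Each call returns 8. result = [8, 8, 8, 8, 8, 8, 8, 8, 8]

The answer is [8, 8, 8, 8, 8, 8, 8, 8, 8].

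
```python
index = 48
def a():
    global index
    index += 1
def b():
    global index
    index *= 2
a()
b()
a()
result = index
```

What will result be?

Step 1: index = 48.
Step 2: a(): index = 48 + 1 = 49.
Step 3: b(): index = 49 * 2 = 98.
Step 4: a(): index = 98 + 1 = 99

The answer is 99.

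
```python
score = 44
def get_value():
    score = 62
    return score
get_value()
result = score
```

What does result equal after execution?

Step 1: Global score = 44.
Step 2: get_value() creates local score = 62 (shadow, not modification).
Step 3: After get_value() returns, global score is unchanged. result = 44

The answer is 44.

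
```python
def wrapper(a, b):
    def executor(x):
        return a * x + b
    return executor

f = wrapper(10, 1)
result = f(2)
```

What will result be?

Step 1: wrapper(10, 1) captures a = 10, b = 1.
Step 2: f(2) computes 10 * 2 + 1 = 21.
Step 3: result = 21

The answer is 21.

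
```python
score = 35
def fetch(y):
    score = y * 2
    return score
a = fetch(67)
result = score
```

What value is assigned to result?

Step 1: Global score = 35.
Step 2: fetch(67) creates local score = 67 * 2 = 134.
Step 3: Global score unchanged because no global keyword. result = 35

The answer is 35.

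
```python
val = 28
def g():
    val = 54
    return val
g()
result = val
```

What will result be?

Step 1: Global val = 28.
Step 2: g() creates local val = 54 (shadow, not modification).
Step 3: After g() returns, global val is unchanged. result = 28

The answer is 28.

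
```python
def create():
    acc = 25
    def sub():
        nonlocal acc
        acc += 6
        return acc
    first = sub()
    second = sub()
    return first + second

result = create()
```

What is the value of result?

Step 1: acc starts at 25.
Step 2: First call: acc = 25 + 6 = 31, returns 31.
Step 3: Second call: acc = 31 + 6 = 37, returns 37.
Step 4: result = 31 + 37 = 68

The answer is 68.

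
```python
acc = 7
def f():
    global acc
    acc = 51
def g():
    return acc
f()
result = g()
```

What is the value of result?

Step 1: acc = 7.
Step 2: f() sets global acc = 51.
Step 3: g() reads global acc = 51. result = 51

The answer is 51.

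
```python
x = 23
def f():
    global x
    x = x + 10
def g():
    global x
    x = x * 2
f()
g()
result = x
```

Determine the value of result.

Step 1: x = 23.
Step 2: f() adds 10: x = 23 + 10 = 33.
Step 3: g() doubles: x = 33 * 2 = 66.
Step 4: result = 66

The answer is 66.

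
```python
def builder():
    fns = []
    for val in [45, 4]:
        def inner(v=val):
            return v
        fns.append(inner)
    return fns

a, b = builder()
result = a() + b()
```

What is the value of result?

Step 1: Default argument v=val captures val at each iteration.
Step 2: a() returns 45 (captured at first iteration), b() returns 4 (captured at second).
Step 3: result = 45 + 4 = 49

The answer is 49.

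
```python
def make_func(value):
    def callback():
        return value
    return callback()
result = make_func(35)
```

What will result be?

Step 1: make_func(35) binds parameter value = 35.
Step 2: callback() looks up value in enclosing scope and finds the parameter value = 35.
Step 3: result = 35

The answer is 35.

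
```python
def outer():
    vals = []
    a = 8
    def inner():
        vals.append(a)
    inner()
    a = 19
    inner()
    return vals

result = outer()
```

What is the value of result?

Step 1: a = 8. inner() appends current a to vals.
Step 2: First inner(): appends 8. Then a = 19.
Step 3: Second inner(): appends 19 (closure sees updated a). result = [8, 19]

The answer is [8, 19].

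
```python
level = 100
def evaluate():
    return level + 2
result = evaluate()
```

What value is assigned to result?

Step 1: level = 100 is defined globally.
Step 2: evaluate() looks up level from global scope = 100, then computes 100 + 2 = 102.
Step 3: result = 102

The answer is 102.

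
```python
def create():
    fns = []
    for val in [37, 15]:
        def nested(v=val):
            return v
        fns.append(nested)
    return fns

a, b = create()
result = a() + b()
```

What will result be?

Step 1: Default argument v=val captures val at each iteration.
Step 2: a() returns 37 (captured at first iteration), b() returns 15 (captured at second).
Step 3: result = 37 + 15 = 52

The answer is 52.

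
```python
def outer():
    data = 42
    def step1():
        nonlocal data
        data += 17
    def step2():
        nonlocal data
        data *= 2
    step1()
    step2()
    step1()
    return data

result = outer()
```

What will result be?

Step 1: data = 42.
Step 2: step1(): data = 42 + 17 = 59.
Step 3: step2(): data = 59 * 2 = 118.
Step 4: step1(): data = 118 + 17 = 135. result = 135

The answer is 135.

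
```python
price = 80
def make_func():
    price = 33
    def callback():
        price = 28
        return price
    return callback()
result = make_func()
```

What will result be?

Step 1: Three scopes define price: global (80), make_func (33), callback (28).
Step 2: callback() has its own local price = 28, which shadows both enclosing and global.
Step 3: result = 28 (local wins in LEGB)

The answer is 28.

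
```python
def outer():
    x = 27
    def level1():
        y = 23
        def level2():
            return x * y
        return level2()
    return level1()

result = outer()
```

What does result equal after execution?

Step 1: x = 27 in outer. y = 23 in level1.
Step 2: level2() reads x = 27 and y = 23 from enclosing scopes.
Step 3: result = 27 * 23 = 621

The answer is 621.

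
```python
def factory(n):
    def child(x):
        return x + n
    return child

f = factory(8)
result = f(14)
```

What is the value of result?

Step 1: factory(8) creates a closure that captures n = 8.
Step 2: f(14) calls the closure with x = 14, returning 14 + 8 = 22.
Step 3: result = 22

The answer is 22.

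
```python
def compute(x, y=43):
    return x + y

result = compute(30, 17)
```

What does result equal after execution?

Step 1: compute(30, 17) overrides default y with 17.
Step 2: Returns 30 + 17 = 47.
Step 3: result = 47

The answer is 47.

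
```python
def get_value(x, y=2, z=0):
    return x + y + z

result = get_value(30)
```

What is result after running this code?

Step 1: get_value(30) uses defaults y = 2, z = 0.
Step 2: Returns 30 + 2 + 0 = 32.
Step 3: result = 32

The answer is 32.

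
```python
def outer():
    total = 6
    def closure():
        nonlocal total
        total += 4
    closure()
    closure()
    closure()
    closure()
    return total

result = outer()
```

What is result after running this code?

Step 1: total starts at 6.
Step 2: closure() is called 4 times, each adding 4.
Step 3: total = 6 + 4 * 4 = 22

The answer is 22.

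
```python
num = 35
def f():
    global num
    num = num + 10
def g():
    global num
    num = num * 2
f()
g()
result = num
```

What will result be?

Step 1: num = 35.
Step 2: f() adds 10: num = 35 + 10 = 45.
Step 3: g() doubles: num = 45 * 2 = 90.
Step 4: result = 90

The answer is 90.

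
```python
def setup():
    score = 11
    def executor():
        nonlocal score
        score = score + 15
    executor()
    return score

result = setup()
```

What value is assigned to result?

Step 1: setup() sets score = 11.
Step 2: executor() uses nonlocal to modify score in setup's scope: score = 11 + 15 = 26.
Step 3: setup() returns the modified score = 26

The answer is 26.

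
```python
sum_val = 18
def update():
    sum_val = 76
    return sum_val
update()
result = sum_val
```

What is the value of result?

Step 1: Global sum_val = 18.
Step 2: update() creates local sum_val = 76 (shadow, not modification).
Step 3: After update() returns, global sum_val is unchanged. result = 18

The answer is 18.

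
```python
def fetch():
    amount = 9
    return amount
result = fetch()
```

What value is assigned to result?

Step 1: fetch() defines amount = 9 in its local scope.
Step 2: return amount finds the local variable amount = 9.
Step 3: result = 9

The answer is 9.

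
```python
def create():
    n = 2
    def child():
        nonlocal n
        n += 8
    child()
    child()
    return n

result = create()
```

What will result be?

Step 1: n starts at 2.
Step 2: child() is called 2 times, each adding 8.
Step 3: n = 2 + 8 * 2 = 18

The answer is 18.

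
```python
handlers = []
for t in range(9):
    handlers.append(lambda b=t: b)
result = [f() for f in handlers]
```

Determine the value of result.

Step 1: Default arg b=t captures t at each iteration.
Step 2: Each lambda has its own default: 0, 1, ..., 8.
Step 3: result = [0, 1, 2, 3, 4, 5, 6, 7, 8]

The answer is [0, 1, 2, 3, 4, 5, 6, 7, 8].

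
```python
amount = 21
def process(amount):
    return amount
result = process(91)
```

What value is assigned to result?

Step 1: Global amount = 21.
Step 2: process(91) takes parameter amount = 91, which shadows the global.
Step 3: result = 91

The answer is 91.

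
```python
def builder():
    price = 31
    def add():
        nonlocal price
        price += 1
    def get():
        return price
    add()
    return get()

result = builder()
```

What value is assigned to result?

Step 1: price = 31. add() modifies it via nonlocal, get() reads it.
Step 2: add() makes price = 31 + 1 = 32.
Step 3: get() returns 32. result = 32

The answer is 32.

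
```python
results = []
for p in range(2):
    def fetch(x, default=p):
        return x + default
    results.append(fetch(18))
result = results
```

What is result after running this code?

Step 1: Default argument default=p is evaluated at function definition time.
Step 2: Each iteration creates fetch with default = current p value.
Step 3: fetch(18) returns 18 + default. results = [18, 19]

The answer is [18, 19].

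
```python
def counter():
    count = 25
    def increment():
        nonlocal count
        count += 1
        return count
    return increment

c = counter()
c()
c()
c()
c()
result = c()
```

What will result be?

Step 1: counter() creates closure with count = 25.
Step 2: Each c() call increments count via nonlocal. After 5 calls: 25 + 5 = 30.
Step 3: result = 30

The answer is 30.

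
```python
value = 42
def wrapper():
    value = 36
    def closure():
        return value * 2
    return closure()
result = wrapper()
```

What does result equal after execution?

Step 1: wrapper() shadows global value with value = 36.
Step 2: closure() finds value = 36 in enclosing scope, computes 36 * 2 = 72.
Step 3: result = 72

The answer is 72.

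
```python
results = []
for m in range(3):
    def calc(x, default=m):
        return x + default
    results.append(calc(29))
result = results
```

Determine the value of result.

Step 1: Default argument default=m is evaluated at function definition time.
Step 2: Each iteration creates calc with default = current m value.
Step 3: calc(29) returns 29 + default. results = [29, 30, 31]

The answer is [29, 30, 31].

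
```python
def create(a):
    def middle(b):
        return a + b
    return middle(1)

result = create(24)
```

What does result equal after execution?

Step 1: create(24) passes a = 24.
Step 2: middle(1) has b = 1, reads a = 24 from enclosing.
Step 3: result = 24 + 1 = 25

The answer is 25.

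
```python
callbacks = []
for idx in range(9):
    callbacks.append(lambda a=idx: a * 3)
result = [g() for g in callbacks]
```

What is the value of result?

Step 1: Default arg a=idx captures idx at each iteration.
Step 2: callbacks[k] has a defaulting to k, returns k * 3.
Step 3: result = [0, 3, 6, 9, 12, 15, 18, 21, 24]

The answer is [0, 3, 6, 9, 12, 15, 18, 21, 24].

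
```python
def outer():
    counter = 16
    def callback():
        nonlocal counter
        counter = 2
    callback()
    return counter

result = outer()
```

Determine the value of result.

Step 1: outer() sets counter = 16.
Step 2: callback() uses nonlocal to reassign counter = 2.
Step 3: result = 2

The answer is 2.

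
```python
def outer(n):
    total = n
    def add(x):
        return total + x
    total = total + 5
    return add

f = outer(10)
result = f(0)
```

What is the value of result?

Step 1: outer(10) sets total = 10, then total = 10 + 5 = 15.
Step 2: Closures capture by reference, so add sees total = 15.
Step 3: f(0) returns 15 + 0 = 15

The answer is 15.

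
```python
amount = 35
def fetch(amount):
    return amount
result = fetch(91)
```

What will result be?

Step 1: Global amount = 35.
Step 2: fetch(91) takes parameter amount = 91, which shadows the global.
Step 3: result = 91

The answer is 91.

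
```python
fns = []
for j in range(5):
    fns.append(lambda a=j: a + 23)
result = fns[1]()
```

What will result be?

Step 1: Default argument a=j captures j's value at definition time.
Step 2: fns[1] was defined when j = 1, so a defaults to 1.
Step 3: result = 1 + 23 = 24 (default arg fixes the late binding issue)

The answer is 24.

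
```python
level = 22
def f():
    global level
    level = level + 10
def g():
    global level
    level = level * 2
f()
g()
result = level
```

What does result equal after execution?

Step 1: level = 22.
Step 2: f() adds 10: level = 22 + 10 = 32.
Step 3: g() doubles: level = 32 * 2 = 64.
Step 4: result = 64

The answer is 64.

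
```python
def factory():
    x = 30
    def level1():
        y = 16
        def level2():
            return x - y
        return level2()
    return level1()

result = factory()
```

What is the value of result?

Step 1: x = 30 in factory. y = 16 in level1.
Step 2: level2() reads x = 30 and y = 16 from enclosing scopes.
Step 3: result = 30 - 16 = 14

The answer is 14.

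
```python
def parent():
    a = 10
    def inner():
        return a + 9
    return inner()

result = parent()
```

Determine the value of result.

Step 1: parent() defines a = 10.
Step 2: inner() reads a = 10 from enclosing scope, returns 10 + 9 = 19.
Step 3: result = 19

The answer is 19.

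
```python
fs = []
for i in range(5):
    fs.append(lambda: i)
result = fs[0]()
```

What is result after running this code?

Step 1: The loop creates 5 lambdas, all referencing the same variable i.
Step 2: After the loop, i = 4 (final value).
Step 3: fs[0]() looks up i at call time and finds 4. This is the late binding gotcha. result = 4

The answer is 4.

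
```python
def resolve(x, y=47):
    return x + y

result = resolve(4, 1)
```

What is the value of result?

Step 1: resolve(4, 1) overrides default y with 1.
Step 2: Returns 4 + 1 = 5.
Step 3: result = 5

The answer is 5.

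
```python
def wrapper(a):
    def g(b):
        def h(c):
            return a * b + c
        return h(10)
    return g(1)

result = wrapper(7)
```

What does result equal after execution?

Step 1: a = 7, b = 1, c = 10.
Step 2: h() computes a * b + c = 7 * 1 + 10 = 17.
Step 3: result = 17

The answer is 17.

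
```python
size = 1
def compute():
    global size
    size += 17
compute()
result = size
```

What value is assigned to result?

Step 1: size = 1 globally.
Step 2: compute() modifies global size: size += 17 = 18.
Step 3: result = 18

The answer is 18.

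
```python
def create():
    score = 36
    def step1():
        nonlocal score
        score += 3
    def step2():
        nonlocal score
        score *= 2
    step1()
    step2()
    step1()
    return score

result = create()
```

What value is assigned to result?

Step 1: score = 36.
Step 2: step1(): score = 36 + 3 = 39.
Step 3: step2(): score = 39 * 2 = 78.
Step 4: step1(): score = 78 + 3 = 81. result = 81

The answer is 81.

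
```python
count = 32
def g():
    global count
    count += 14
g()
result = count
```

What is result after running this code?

Step 1: count = 32 globally.
Step 2: g() modifies global count: count += 14 = 46.
Step 3: result = 46

The answer is 46.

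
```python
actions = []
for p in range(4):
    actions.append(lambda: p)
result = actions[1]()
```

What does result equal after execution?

Step 1: The loop creates 4 lambdas, all referencing the same variable p.
Step 2: After the loop, p = 3 (final value).
Step 3: actions[1]() looks up p at call time and finds 3. This is the late binding gotcha. result = 3

The answer is 3.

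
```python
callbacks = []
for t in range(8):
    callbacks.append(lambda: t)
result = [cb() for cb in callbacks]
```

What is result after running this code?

Step 1: All 8 lambdas share the same variable t.
Step 2: After the loop, t = 7.
Step 3: Each call returns 7. result = [7, 7, 7, 7, 7, 7, 7, 7]

The answer is [7, 7, 7, 7, 7, 7, 7, 7].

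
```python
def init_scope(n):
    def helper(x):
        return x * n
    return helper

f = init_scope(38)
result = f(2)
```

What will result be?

Step 1: init_scope(38) creates a closure capturing n = 38.
Step 2: f(2) computes 2 * 38 = 76.
Step 3: result = 76

The answer is 76.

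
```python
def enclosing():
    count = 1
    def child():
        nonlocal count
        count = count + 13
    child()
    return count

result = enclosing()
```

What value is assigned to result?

Step 1: enclosing() sets count = 1.
Step 2: child() uses nonlocal to modify count in enclosing's scope: count = 1 + 13 = 14.
Step 3: enclosing() returns the modified count = 14

The answer is 14.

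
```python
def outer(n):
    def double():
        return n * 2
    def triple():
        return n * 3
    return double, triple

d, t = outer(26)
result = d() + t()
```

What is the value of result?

Step 1: Both closures capture the same n = 26.
Step 2: d() = 26 * 2 = 52, t() = 26 * 3 = 78.
Step 3: result = 52 + 78 = 130

The answer is 130.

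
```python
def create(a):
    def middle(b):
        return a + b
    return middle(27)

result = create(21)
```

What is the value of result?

Step 1: create(21) passes a = 21.
Step 2: middle(27) has b = 27, reads a = 21 from enclosing.
Step 3: result = 21 + 27 = 48

The answer is 48.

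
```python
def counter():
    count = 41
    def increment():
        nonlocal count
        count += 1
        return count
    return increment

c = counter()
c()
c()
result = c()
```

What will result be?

Step 1: counter() creates closure with count = 41.
Step 2: Each c() call increments count via nonlocal. After 3 calls: 41 + 3 = 44.
Step 3: result = 44

The answer is 44.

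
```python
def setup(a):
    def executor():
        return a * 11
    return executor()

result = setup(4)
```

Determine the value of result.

Step 1: setup(4) binds parameter a = 4.
Step 2: executor() accesses a = 4 from enclosing scope.
Step 3: result = 4 * 11 = 44

The answer is 44.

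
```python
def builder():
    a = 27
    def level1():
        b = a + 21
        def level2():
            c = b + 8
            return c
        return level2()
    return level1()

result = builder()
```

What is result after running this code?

Step 1: a = 27. b = a + 21 = 48.
Step 2: c = b + 8 = 48 + 8 = 56.
Step 3: result = 56

The answer is 56.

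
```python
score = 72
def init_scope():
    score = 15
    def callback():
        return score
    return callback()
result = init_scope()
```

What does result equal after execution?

Step 1: score = 72 globally, but init_scope() defines score = 15 locally.
Step 2: callback() looks up score. Not in local scope, so checks enclosing scope (init_scope) and finds score = 15.
Step 3: result = 15

The answer is 15.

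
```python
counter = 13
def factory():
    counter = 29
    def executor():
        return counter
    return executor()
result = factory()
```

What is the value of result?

Step 1: counter = 13 globally, but factory() defines counter = 29 locally.
Step 2: executor() looks up counter. Not in local scope, so checks enclosing scope (factory) and finds counter = 29.
Step 3: result = 29

The answer is 29.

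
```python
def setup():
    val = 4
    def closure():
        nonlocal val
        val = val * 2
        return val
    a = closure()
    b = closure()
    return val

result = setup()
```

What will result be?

Step 1: val starts at 4.
Step 2: First closure(): val = 4 * 2 = 8.
Step 3: Second closure(): val = 8 * 2 = 16.
Step 4: result = 16

The answer is 16.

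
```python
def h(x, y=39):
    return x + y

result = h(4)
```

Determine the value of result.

Step 1: h(4) uses default y = 39.
Step 2: Returns 4 + 39 = 43.
Step 3: result = 43

The answer is 43.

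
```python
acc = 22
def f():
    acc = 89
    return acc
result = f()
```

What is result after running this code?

Step 1: Global acc = 22.
Step 2: f() creates local acc = 89, shadowing the global.
Step 3: Returns local acc = 89. result = 89

The answer is 89.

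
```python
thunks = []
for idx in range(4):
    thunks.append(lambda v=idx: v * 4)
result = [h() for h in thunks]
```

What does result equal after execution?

Step 1: Default arg v=idx captures idx at each iteration.
Step 2: thunks[k] has v defaulting to k, returns k * 4.
Step 3: result = [0, 4, 8, 12]

The answer is [0, 4, 8, 12].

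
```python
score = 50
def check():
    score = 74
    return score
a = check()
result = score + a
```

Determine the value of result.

Step 1: Global score = 50. check() returns local score = 74.
Step 2: a = 74. Global score still = 50.
Step 3: result = 50 + 74 = 124

The answer is 124.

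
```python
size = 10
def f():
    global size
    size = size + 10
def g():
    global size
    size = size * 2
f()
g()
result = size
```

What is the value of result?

Step 1: size = 10.
Step 2: f() adds 10: size = 10 + 10 = 20.
Step 3: g() doubles: size = 20 * 2 = 40.
Step 4: result = 40

The answer is 40.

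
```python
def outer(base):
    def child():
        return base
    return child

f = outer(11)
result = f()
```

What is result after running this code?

Step 1: outer(11) creates closure capturing base = 11.
Step 2: f() returns the captured base = 11.
Step 3: result = 11

The answer is 11.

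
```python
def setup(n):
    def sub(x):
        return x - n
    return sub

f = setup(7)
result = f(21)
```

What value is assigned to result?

Step 1: setup(7) creates a closure capturing n = 7.
Step 2: f(21) computes 21 - 7 = 14.
Step 3: result = 14

The answer is 14.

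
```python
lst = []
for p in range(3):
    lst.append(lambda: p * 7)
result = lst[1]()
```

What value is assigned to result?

Step 1: All lambdas reference the same variable p (late binding).
Step 2: After the loop, p = 2. Every lambda returns p * 7.
Step 3: lst[1]() = 2 * 7 = 14

The answer is 14.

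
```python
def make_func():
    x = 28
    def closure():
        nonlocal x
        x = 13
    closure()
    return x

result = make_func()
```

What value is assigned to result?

Step 1: make_func() sets x = 28.
Step 2: closure() uses nonlocal to reassign x = 13.
Step 3: result = 13

The answer is 13.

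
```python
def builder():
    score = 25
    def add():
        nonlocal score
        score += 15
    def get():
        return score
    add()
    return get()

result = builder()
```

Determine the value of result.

Step 1: score = 25. add() modifies it via nonlocal, get() reads it.
Step 2: add() makes score = 25 + 15 = 40.
Step 3: get() returns 40. result = 40

The answer is 40.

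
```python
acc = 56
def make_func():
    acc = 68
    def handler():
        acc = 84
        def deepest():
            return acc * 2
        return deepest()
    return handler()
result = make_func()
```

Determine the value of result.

Step 1: deepest() looks up acc through LEGB: not local, finds acc = 84 in enclosing handler().
Step 2: Returns 84 * 2 = 168.
Step 3: result = 168

The answer is 168.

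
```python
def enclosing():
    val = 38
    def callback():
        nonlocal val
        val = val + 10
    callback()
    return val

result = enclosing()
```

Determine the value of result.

Step 1: enclosing() sets val = 38.
Step 2: callback() uses nonlocal to modify val in enclosing's scope: val = 38 + 10 = 48.
Step 3: enclosing() returns the modified val = 48

The answer is 48.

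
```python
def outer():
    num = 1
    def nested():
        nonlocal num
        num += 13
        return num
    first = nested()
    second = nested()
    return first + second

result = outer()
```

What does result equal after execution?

Step 1: num starts at 1.
Step 2: First call: num = 1 + 13 = 14, returns 14.
Step 3: Second call: num = 14 + 13 = 27, returns 27.
Step 4: result = 14 + 27 = 41

The answer is 41.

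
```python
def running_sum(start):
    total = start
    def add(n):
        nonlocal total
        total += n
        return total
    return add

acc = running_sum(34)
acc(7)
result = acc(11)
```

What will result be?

Step 1: running_sum(34) creates closure with total = 34.
Step 2: First acc(7): total = 34 + 7 = 41.
Step 3: Second acc(11): total = 41 + 11 = 52. result = 52

The answer is 52.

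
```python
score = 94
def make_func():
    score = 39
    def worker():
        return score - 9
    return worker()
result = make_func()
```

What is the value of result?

Step 1: make_func() shadows global score with score = 39.
Step 2: worker() finds score = 39 in enclosing scope, computes 39 - 9 = 30.
Step 3: result = 30

The answer is 30.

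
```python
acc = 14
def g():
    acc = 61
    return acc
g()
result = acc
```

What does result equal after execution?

Step 1: Global acc = 14.
Step 2: g() creates local acc = 61 (shadow, not modification).
Step 3: After g() returns, global acc is unchanged. result = 14

The answer is 14.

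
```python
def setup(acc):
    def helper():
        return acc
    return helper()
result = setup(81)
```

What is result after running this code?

Step 1: setup(81) binds parameter acc = 81.
Step 2: helper() looks up acc in enclosing scope and finds the parameter acc = 81.
Step 3: result = 81

The answer is 81.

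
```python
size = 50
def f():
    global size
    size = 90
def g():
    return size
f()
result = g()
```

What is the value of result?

Step 1: size = 50.
Step 2: f() sets global size = 90.
Step 3: g() reads global size = 90. result = 90

The answer is 90.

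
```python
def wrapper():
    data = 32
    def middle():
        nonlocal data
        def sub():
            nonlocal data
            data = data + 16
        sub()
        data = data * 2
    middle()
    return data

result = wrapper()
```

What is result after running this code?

Step 1: data = 32.
Step 2: sub() adds 16: data = 32 + 16 = 48.
Step 3: middle() doubles: data = 48 * 2 = 96.
Step 4: result = 96

The answer is 96.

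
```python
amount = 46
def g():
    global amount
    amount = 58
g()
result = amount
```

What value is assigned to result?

Step 1: amount = 46 globally.
Step 2: g() declares global amount and sets it to 58.
Step 3: After g(), global amount = 58. result = 58

The answer is 58.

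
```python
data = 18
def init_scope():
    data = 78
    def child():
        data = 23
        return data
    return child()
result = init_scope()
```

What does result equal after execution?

Step 1: Three scopes define data: global (18), init_scope (78), child (23).
Step 2: child() has its own local data = 23, which shadows both enclosing and global.
Step 3: result = 23 (local wins in LEGB)

The answer is 23.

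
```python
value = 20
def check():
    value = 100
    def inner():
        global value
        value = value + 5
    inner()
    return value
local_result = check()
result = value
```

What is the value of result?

Step 1: Global value = 20. check() creates local value = 100.
Step 2: inner() declares global value and adds 5: global value = 20 + 5 = 25.
Step 3: check() returns its local value = 100 (unaffected by inner).
Step 4: result = global value = 25

The answer is 25.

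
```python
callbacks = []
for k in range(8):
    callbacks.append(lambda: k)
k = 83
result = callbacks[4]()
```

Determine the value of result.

Step 1: Lambdas capture the variable k by reference, not by value.
Step 2: After the loop, k is reassigned to 83.
Step 3: callbacks[4]() looks up the current k = 83. result = 83

The answer is 83.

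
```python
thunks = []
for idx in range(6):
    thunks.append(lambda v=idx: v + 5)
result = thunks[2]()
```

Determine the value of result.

Step 1: Default argument v=idx captures idx's value at definition time.
Step 2: thunks[2] was defined when idx = 2, so v defaults to 2.
Step 3: result = 2 + 5 = 7 (default arg fixes the late binding issue)

The answer is 7.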